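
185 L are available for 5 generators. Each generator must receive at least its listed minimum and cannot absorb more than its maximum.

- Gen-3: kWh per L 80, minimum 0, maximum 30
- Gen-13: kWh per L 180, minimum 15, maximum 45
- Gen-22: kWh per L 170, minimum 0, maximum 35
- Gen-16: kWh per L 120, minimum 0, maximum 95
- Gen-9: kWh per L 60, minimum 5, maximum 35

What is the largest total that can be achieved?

Meeting every minimum uses 0+15+0+0+5 = 20 L, leaving 165.
Rank by kWh per L: Gen-13 180 > Gen-22 170 > Gen-16 120 > Gen-3 80 > Gen-9 60.
Gen-13 takes 30 more to reach its cap of 45 → 135 left.
Gen-22 takes 35 more to reach its cap of 35 → 100 left.
Give Gen-16 95 more to hit its cap of 95 → 5 left.
Gen-3: +5 (room for 30) → 5. Pool exhausted.
Total = 80×5 + 180×45 + 170×35 + 120×95 + 60×5 = 26150.

26150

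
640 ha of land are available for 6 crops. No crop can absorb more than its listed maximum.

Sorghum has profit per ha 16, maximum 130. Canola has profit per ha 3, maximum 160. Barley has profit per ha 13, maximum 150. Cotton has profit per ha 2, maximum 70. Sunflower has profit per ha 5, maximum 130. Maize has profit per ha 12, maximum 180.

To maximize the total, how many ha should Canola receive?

50

Rank by profit per ha: Sorghum 16 > Barley 13 > Maize 12 > Sunflower 5 > Canola 3 > Cotton 2.
Sorghum takes 130 to reach its cap of 130 ; 510 left.
Barley: +150 to 150 (cap) ; 360 left.
Maize takes 180 to reach its cap of 180 ; 180 left.
Sunflower: +130 to 130 (cap) ; 50 left.
Canola has room for 160 but only 50 remain, so it gets 50.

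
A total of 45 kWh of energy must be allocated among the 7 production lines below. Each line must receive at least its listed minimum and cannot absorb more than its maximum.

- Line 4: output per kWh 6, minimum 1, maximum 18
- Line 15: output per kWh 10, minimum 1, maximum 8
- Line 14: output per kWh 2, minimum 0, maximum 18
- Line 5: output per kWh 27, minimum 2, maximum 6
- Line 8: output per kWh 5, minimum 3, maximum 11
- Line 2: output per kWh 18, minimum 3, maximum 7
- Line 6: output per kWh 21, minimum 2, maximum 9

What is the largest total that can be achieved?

644

Meeting every minimum uses 1+1+0+2+3+3+2 = 12 kWh, leaving 33.
Highest output per kWh first: Line 5 27 > Line 6 21 > Line 2 18 > Line 15 10 > Line 4 6 > Line 8 5 > Line 14 2.
Give Line 5 4 more to hit its cap of 6 ; 29 left.
Give Line 6 7 more to hit its cap of 9 ; 22 left.
Give Line 2 4 more to hit its cap of 7 ; 18 left.
Line 15: +7 to 8 (cap) ; 11 left.
Line 4: +11 (room for 17) → 12. Pool exhausted.
Total = 6×12 + 10×8 + 27×6 + 5×3 + 18×7 + 21×9 = 644.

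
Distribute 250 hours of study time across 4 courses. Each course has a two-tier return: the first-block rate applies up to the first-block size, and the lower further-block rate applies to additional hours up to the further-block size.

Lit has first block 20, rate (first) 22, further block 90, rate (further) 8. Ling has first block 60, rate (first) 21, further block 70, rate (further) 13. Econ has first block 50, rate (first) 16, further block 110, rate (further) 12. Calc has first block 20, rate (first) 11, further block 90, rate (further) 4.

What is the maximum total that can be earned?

4010

Treat each block as its own option and order by rate: Lit/first 22 > Ling/first 21 > Econ/first 16 > Ling/second 13 > Econ/second 12 > Calc/first 11 > Lit/second 8 > Calc/second 4.
Lit/first (22): +20 ; 230 left.
Ling/first (21): +60 ; 170 left.
Econ first at 16: fill all 50 ; 120 left.
Ling/second (13): +70 ; 50 left.
50 remain; put them into Econ second at 12.
Total = 22×20 + 21×60 + 16×50 + 13×70 + 12×50 = 4010.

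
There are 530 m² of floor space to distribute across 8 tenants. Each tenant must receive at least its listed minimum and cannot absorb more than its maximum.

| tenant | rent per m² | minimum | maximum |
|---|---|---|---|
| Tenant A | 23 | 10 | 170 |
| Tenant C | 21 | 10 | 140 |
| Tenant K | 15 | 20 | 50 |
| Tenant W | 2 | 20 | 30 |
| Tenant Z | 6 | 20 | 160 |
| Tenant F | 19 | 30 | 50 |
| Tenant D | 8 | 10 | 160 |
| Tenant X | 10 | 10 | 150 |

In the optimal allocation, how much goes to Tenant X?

Meeting every minimum uses 10+10+20+20+20+30+10+10 = 130 m², leaving 400.
Rank by rent per m²: Tenant A 23 > Tenant C 21 > Tenant F 19 > Tenant K 15 > Tenant X 10 > Tenant D 8 > Tenant Z 6 > Tenant W 2.
Give Tenant A 160 more to hit its cap of 170 — 240 left.
Tenant C: +130 to 140 (cap) — 110 left.
Tenant F takes 20 more to reach its cap of 50 — 90 left.
Tenant K takes 30 more to reach its cap of 50 — 60 left.
Tenant X: +60 (room for 140) → 70. Pool exhausted.

70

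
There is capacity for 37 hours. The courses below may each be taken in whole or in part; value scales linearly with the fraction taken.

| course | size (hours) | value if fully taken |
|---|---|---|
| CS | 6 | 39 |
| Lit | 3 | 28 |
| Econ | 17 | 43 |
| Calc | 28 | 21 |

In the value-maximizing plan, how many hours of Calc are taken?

11

Sort by value density: Lit 28/3≈9.33, CS 39/6≈6.5, Econ 43/17≈2.53, Calc 21/28≈0.75.
All 3 hours of Lit fit (value 28) ; 34 remain.
Take all of CS (6 hours, value 39) ; 28 hours left.
Econ: take in full, 17 hours for value 43 ; 11 left.
Only 11 hours remain; take 11/28 of Calc for value 21×11/28 = 8.25.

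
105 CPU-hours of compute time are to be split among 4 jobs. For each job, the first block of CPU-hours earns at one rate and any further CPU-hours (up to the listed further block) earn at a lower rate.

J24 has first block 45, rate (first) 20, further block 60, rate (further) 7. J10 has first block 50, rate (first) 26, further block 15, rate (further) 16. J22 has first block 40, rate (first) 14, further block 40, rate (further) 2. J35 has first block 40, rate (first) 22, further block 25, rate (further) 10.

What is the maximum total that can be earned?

2480

Rank every tier by rate: J10/first 26 > J35/first 22 > J24/first 20 > J10/second 16 > J22/first 14 > J35/second 10 > J24/second 7 > J22/second 2.
J10/first (26): +50 — 55 left.
J35 first at 22: fill all 40 — 15 left.
J24 first at 20: only 15 left, fill 15.
Total = 26×50 + 22×40 + 20×15 = 2480.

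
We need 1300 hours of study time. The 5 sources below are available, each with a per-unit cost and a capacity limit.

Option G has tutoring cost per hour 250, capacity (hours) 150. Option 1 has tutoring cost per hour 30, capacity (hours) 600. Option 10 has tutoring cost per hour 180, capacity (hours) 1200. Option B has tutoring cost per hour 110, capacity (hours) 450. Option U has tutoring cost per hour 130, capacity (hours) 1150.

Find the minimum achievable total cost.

Use sources in increasing cost order.
Take 600 from Option 1 at 30 → need 700 more.
Take 450 from Option B at 110 → need 250 more.
Option U (130): take the remaining 250 → done.
Option 10, Option G: unused.
Cost = 600×30 + 450×110 + 250×130 = 100000.

100000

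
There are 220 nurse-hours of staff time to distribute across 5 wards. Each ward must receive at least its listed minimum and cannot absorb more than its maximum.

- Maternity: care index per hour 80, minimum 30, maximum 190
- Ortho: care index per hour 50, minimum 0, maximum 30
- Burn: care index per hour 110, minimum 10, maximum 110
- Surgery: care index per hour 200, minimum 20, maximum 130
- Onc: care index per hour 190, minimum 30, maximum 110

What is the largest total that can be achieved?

39000

Meeting every minimum uses 30+0+10+20+30 = 90 nurse-hours, leaving 130.
Rank by care index per hour: Surgery 200 > Onc 190 > Burn 110 > Maternity 80 > Ortho 50.
Give Surgery 110 more to hit its cap of 130 → 20 left.
Onc: +20 (room for 80) → 50. Pool exhausted.
Total = 80×30 + 110×10 + 200×130 + 190×50 = 39000.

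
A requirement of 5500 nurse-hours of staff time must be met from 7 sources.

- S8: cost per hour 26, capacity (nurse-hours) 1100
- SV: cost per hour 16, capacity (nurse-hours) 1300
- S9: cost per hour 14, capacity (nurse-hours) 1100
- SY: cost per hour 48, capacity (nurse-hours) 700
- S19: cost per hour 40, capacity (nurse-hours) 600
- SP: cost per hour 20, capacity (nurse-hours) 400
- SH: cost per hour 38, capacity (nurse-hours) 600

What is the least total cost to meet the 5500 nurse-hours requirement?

Fill from the cheapest source first.
Take 1100 from S9 at 14 — need 4400 more.
Take 1300 from SV at 16 — need 3100 more.
Take 400 from SP at 20 — need 2700 more.
S8 (26): use full 1100 — 1600 nurse-hours to go.
SH (38): use full 600 — 1000 nurse-hours to go.
S19 (40): use full 600 — 400 nurse-hours to go.
Take 400 from SY at 48 to finish.
Cost = 1100×14 + 1300×16 + 400×20 + 1100×26 + 600×38 + 600×40 + 400×48 = 138800.

138800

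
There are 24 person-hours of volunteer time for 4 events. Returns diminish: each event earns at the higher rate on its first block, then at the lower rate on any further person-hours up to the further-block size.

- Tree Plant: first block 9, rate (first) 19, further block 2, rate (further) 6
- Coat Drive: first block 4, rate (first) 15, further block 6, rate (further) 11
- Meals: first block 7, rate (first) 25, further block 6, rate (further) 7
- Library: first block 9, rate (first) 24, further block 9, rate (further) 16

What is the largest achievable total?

Treat each block as its own option and order by rate: Meals/T1 25 > Library/T1 24 > Tree Plant/T1 19 > Library/T2 16 > Coat Drive/T1 15 > Coat Drive/T2 11 > Meals/T2 7 > Tree Plant/T2 6.
Meals/T1 (25): +7 — 17 left.
Library T1 at 24: fill all 9 — 8 left.
Tree Plant/T1: +8 of 9 at 19; pool empty.
Total = 25×7 + 24×9 + 19×8 = 543.

543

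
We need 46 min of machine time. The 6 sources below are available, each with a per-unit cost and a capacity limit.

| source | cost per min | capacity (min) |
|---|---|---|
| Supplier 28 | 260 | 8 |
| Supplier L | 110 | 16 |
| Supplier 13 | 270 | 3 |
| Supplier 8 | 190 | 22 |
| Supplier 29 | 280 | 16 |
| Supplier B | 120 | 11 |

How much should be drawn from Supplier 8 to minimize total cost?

Fill from the cheapest source first.
Take 16 from Supplier L at 110 ; need 30 more.
Take 11 from Supplier B at 120 ; need 19 more.
Supplier 8 (190): take the remaining 19 ; done.
Supplier 28, Supplier 13, Supplier 29: unused.

19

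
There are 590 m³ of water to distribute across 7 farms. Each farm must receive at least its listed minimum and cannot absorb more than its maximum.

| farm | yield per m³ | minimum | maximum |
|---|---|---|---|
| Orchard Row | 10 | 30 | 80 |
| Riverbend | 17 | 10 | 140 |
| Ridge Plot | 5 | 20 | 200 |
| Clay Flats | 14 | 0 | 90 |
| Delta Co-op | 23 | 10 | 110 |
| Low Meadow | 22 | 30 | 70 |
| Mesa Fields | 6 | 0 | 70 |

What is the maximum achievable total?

9080

Meeting every minimum uses 30+10+20+0+10+30+0 = 100 m³, leaving 490.
Highest yield per m³ first: Delta Co-op 23 > Low Meadow 22 > Riverbend 17 > Clay Flats 14 > Orchard Row 10 > Mesa Fields 6 > Ridge Plot 5.
Give Delta Co-op 100 more to hit its cap of 110 — 390 left.
Low Meadow takes 40 more to reach its cap of 70 — 350 left.
Riverbend takes 130 more to reach its cap of 140 — 220 left.
Give Clay Flats 90 more to hit its cap of 90 — 130 left.
Orchard Row takes 50 more to reach its cap of 80 — 80 left.
Give Mesa Fields 70 more to hit its cap of 70 — 10 left.
Only 10 left; Ridge Plot takes them to reach 30.
Total = 10×80 + 17×140 + 5×30 + 14×90 + 23×110 + 22×70 + 6×70 = 9080.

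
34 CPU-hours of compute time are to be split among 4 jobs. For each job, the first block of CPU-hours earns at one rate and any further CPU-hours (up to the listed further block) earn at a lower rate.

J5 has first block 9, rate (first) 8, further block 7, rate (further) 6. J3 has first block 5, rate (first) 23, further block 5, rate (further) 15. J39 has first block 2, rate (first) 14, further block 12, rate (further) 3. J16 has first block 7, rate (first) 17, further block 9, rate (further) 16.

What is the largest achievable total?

529

Treat each block as its own option and order by rate: J3/T1 23 > J16/T1 17 > J16/T2 16 > J3/T2 15 > J39/T1 14 > J5/T1 8 > J5/T2 6 > J39/T2 3.
J3/T1 (23): +5 — 29 left.
J16 T1 at 17: fill all 7 — 22 left.
J16/T2 (16): +9 — 13 left.
J3/T2 (15): +5 — 8 left.
J39 T1 at 14: fill all 2 — 6 left.
J5 T1 at 8: only 6 left, fill 6.
Total = 23×5 + 17×7 + 16×9 + 15×5 + 14×2 + 8×6 = 529.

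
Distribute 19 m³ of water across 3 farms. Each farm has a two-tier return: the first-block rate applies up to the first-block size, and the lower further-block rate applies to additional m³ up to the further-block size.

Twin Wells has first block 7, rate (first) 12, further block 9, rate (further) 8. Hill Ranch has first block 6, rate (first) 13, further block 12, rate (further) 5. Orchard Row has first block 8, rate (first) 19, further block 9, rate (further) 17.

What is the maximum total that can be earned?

331

Treat each block as its own option and order by rate: Orchard Row/first 19 > Orchard Row/second 17 > Hill Ranch/first 13 > Twin Wells/first 12 > Twin Wells/second 8 > Hill Ranch/second 5.
Orchard Row/first (19): +8 ; 11 left.
Orchard Row/second (17): +9 ; 2 left.
2 remain; put them into Hill Ranch first at 13.
Total = 19×8 + 17×9 + 13×2 = 331.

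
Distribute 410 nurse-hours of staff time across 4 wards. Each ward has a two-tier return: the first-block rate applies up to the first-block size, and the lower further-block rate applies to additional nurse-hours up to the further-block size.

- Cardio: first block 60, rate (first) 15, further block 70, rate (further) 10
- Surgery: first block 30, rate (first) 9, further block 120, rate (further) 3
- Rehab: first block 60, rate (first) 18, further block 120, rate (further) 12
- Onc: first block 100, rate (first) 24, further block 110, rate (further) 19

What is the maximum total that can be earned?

7430

Order all 8 blocks by rate: Onc/tier1 24 > Onc/tier2 19 > Rehab/tier1 18 > Cardio/tier1 15 > Rehab/tier2 12 > Cardio/tier2 10 > Surgery/tier1 9 > Surgery/tier2 3.
Onc/tier1 (24): +100 → 310 left.
Onc/tier2 (19): +110 → 200 left.
Fill Rehab tier1 block (60 at 18) → 140 left.
Fill Cardio tier1 block (60 at 15) → 80 left.
Rehab tier2 at 12: only 80 left, fill 80.
Total = 24×100 + 19×110 + 18×60 + 15×60 + 12×80 = 7430.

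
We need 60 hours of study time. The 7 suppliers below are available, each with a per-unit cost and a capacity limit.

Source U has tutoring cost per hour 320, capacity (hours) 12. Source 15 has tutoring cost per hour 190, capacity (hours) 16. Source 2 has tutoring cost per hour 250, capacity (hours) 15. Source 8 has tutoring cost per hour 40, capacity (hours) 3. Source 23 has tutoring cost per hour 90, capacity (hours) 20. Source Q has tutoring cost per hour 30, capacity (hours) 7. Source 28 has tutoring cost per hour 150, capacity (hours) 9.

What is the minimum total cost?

Use suppliers in increasing cost order.
Source Q at 30: take all 7 hours — 53 still needed.
Source 8 at 40: take all 3 hours — 50 still needed.
Source 23 (90): use full 20 — 30 hours to go.
Take 9 from Source 28 at 150 — need 21 more.
Source 15 (190): use full 16 — 5 hours to go.
Source 2 at 250: take 5 of its 15 — requirement met.
Source U: unused.
Cost = 7×30 + 3×40 + 20×90 + 9×150 + 16×190 + 5×250 = 7770.

7770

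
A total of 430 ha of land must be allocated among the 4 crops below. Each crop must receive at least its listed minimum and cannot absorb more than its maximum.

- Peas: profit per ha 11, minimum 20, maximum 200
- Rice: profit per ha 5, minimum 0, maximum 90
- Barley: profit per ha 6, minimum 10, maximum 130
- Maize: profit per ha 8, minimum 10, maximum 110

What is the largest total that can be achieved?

3800

Meeting every minimum uses 20+0+10+10 = 40 ha, leaving 390.
Rank by profit per ha: Peas 11 > Maize 8 > Barley 6 > Rice 5.
Peas takes 180 more to reach its cap of 200 — 210 left.
Give Maize 100 more to hit its cap of 110 — 110 left.
Only 110 left; Barley takes them to reach 120.
Total = 11×200 + 6×120 + 8×110 = 3800.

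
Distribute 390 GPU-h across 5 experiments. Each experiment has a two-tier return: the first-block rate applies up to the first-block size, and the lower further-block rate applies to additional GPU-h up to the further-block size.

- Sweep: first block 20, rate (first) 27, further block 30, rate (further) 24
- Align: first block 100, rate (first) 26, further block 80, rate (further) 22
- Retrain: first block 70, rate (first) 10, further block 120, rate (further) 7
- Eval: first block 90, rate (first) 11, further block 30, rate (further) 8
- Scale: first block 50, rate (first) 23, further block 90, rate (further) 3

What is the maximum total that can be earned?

Order all 10 blocks by rate: Sweep/first 27 > Align/first 26 > Sweep/second 24 > Scale/first 23 > Align/second 22 > Eval/first 11 > Retrain/first 10 > Eval/second 8 > Retrain/second 7 > Scale/second 3.
Sweep/first (27): +20 ; 370 left.
Fill Align first block (100 at 26) ; 270 left.
Fill Sweep second block (30 at 24) ; 240 left.
Scale/first (23): +50 ; 190 left.
Align/second (22): +80 ; 110 left.
Eval first at 11: fill all 90 ; 20 left.
Retrain first at 10: only 20 left, fill 20.
Total = 27×20 + 26×100 + 24×30 + 23×50 + 22×80 + 11×90 + 10×20 = 7960.

7960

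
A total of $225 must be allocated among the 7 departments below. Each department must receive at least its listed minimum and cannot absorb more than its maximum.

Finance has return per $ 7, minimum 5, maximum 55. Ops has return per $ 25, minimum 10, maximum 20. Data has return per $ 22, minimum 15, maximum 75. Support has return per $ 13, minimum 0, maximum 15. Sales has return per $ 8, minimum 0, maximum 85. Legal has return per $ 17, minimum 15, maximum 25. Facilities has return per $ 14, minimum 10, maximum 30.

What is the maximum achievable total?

3665

Meeting every minimum uses 5+10+15+0+0+15+10 = 55 $, leaving 170.
Highest return per $ first: Ops 25 > Data 22 > Legal 17 > Facilities 14 > Support 13 > Sales 8 > Finance 7.
Give Ops 10 more to hit its cap of 20 — 160 left.
Give Data 60 more to hit its cap of 75 — 100 left.
Give Legal 10 more to hit its cap of 25 — 90 left.
Facilities: +20 to 30 (cap) — 70 left.
Support: +15 to 15 (cap) — 55 left.
Sales has room for 85 more but only 55 remain, so it gets 55.
Total = 7×5 + 25×20 + 22×75 + 13×15 + 8×55 + 17×25 + 14×30 = 3665.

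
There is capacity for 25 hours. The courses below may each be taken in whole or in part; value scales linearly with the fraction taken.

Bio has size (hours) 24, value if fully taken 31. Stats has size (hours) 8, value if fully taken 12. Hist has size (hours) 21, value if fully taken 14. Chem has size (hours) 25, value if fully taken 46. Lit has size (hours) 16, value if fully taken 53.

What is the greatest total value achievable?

69.56

Rank by value-to-size ratio: Lit 53/16≈3.31, Chem 46/25≈1.84, Stats 12/8≈1.5, Bio 31/24≈1.29, Hist 14/21≈0.667.
Take all of Lit (16 hours, value 53) — 9 hours left.
Fill the last 9 hours with part of Chem: 9/25 of it earns 16.56.
Total value = 69.56.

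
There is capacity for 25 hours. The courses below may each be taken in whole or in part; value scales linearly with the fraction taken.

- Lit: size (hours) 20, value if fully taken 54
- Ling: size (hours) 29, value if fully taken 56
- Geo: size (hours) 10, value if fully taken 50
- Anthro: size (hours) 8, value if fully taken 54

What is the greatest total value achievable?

Best value per unit of size first: Anthro 54/8≈6.75, Geo 50/10≈5, Lit 54/20≈2.7, Ling 56/29≈1.93.
All 8 hours of Anthro fit (value 54) → 17 remain.
All 10 hours of Geo fit (value 50) → 7 remain.
7 hours left: a 7/20 share of Lit gives 54×7/20 = 18.9.
Total value = 122.9.

122.9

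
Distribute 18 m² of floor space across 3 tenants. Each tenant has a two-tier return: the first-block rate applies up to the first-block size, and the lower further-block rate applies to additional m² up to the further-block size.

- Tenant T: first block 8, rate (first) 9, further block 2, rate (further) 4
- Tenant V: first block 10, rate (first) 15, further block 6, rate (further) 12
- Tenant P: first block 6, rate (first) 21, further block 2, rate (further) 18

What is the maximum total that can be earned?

Treat each block as its own option and order by rate: Tenant P/tier1 21 > Tenant P/tier2 18 > Tenant V/tier1 15 > Tenant V/tier2 12 > Tenant T/tier1 9 > Tenant T/tier2 4.
Fill Tenant P tier1 block (6 at 21) → 12 left.
Fill Tenant P tier2 block (2 at 18) → 10 left.
Tenant V tier1 at 15: fill all 10 → 0 left.
Total = 21×6 + 18×2 + 15×10 = 312.

312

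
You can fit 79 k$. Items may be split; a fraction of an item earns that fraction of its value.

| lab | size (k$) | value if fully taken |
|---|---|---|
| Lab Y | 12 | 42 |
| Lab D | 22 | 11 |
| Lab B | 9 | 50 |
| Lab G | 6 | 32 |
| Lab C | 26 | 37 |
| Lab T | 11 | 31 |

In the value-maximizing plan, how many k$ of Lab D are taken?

Best value per unit of size first: Lab B 50/9≈5.56, Lab G 32/6≈5.33, Lab Y 42/12≈3.5, Lab T 31/11≈2.82, Lab C 37/26≈1.42, Lab D 11/22≈0.5.
Lab B: take in full, 9 k$ for value 50 — 70 left.
Lab G: take in full, 6 k$ for value 32 — 64 left.
All 12 k$ of Lab Y fit (value 42) — 52 remain.
Lab T: take in full, 11 k$ for value 31 — 41 left.
All 26 k$ of Lab C fit (value 37) — 15 remain.
Only 15 k$ remain; take 15/22 of Lab D for value 11×15/22 = 7.5.

15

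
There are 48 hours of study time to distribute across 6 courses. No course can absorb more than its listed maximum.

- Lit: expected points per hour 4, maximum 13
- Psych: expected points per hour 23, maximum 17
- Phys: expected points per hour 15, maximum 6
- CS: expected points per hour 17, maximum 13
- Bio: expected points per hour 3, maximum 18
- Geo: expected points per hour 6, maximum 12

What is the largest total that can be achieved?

774

Order the courses by expected points per hour: Psych 23 > CS 17 > Phys 15 > Geo 6 > Lit 4 > Bio 3.
Psych takes 17 to reach its cap of 17 ; 31 left.
Give CS 13 to hit its cap of 13 ; 18 left.
Phys takes 6 to reach its cap of 6 ; 12 left.
Give Geo 12 to hit its cap of 12 ; 0 left.
Total = 23×17 + 15×6 + 17×13 + 6×12 = 774.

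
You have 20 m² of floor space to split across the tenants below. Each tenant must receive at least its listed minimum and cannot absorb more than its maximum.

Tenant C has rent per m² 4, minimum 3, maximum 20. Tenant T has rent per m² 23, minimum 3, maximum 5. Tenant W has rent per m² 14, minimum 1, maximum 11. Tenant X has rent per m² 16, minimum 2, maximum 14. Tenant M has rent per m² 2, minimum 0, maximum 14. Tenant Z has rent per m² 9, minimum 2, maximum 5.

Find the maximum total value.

303

Meeting every minimum uses 3+3+1+2+0+2 = 11 m², leaving 9.
Rank by rent per m²: Tenant T 23 > Tenant X 16 > Tenant W 14 > Tenant Z 9 > Tenant C 4 > Tenant M 2.
Give Tenant T 2 more to hit its cap of 5 — 7 left.
Tenant X has room for 12 more but only 7 remain, so it gets 9.
Total = 4×3 + 23×5 + 14×1 + 16×9 + 9×2 = 303.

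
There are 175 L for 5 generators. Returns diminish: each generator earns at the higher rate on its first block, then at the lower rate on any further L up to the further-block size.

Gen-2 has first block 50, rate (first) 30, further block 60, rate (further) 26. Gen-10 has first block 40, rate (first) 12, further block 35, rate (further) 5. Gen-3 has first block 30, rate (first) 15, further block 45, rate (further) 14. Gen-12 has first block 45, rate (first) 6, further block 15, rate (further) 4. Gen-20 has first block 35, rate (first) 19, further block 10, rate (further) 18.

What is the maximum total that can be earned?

4205

Rank every tier by rate: Gen-2/first 30 > Gen-2/second 26 > Gen-20/first 19 > Gen-20/second 18 > Gen-3/first 15 > Gen-3/second 14 > Gen-10/first 12 > Gen-12/first 6 > Gen-10/second 5 > Gen-12/second 4.
Fill Gen-2 first block (50 at 30) → 125 left.
Gen-2 second at 26: fill all 60 → 65 left.
Fill Gen-20 first block (35 at 19) → 30 left.
Fill Gen-20 second block (10 at 18) → 20 left.
Gen-3 first at 15: only 20 left, fill 20.
Total = 30×50 + 26×60 + 19×35 + 18×10 + 15×20 = 4205.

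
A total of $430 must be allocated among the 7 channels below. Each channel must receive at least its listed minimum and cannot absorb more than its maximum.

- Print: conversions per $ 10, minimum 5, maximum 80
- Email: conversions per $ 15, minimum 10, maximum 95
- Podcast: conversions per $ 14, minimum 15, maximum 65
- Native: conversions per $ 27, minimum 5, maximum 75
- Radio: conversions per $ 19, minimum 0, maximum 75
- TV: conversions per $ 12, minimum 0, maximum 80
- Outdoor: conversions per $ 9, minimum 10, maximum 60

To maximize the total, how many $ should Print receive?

30

Meeting every minimum uses 5+10+15+5+0+0+10 = 45 $, leaving 385.
Rank by conversions per $: Native 27 > Radio 19 > Email 15 > Podcast 14 > TV 12 > Print 10 > Outdoor 9.
Native: +70 to 75 (cap) ; 315 left.
Radio takes 75 more to reach its cap of 75 ; 240 left.
Email: +85 to 95 (cap) ; 155 left.
Give Podcast 50 more to hit its cap of 65 ; 105 left.
TV takes 80 more to reach its cap of 80 ; 25 left.
Print has room for 75 more but only 25 remain, so it gets 30.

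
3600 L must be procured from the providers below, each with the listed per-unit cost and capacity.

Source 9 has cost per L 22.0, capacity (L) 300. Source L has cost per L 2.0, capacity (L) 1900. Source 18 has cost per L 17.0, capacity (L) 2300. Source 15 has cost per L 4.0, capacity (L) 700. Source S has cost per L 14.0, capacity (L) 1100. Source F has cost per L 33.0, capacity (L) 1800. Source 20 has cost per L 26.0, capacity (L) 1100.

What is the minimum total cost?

Fill from the cheapest provider first.
Source L (2.0): use full 1900 → 1700 L to go.
Source 15 (4.0): use full 700 → 1000 L to go.
Source S (14.0): take the remaining 1000 → done.
Source 18, Source 9, Source 20, Source F: unused.
Cost = 1900×2.0 + 700×4.0 + 1000×14.0 = 20600.

20600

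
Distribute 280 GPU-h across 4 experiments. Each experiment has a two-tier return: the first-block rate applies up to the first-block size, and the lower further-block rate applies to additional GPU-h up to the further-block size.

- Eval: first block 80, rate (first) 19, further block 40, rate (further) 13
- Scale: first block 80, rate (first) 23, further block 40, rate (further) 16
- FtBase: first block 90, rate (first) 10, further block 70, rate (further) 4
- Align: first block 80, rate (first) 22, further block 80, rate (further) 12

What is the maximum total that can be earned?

Order all 8 blocks by rate: Scale/first 23 > Align/first 22 > Eval/first 19 > Scale/second 16 > Eval/second 13 > Align/second 12 > FtBase/first 10 > FtBase/second 4.
Scale/first (23): +80 — 200 left.
Align/first (22): +80 — 120 left.
Eval/first (19): +80 — 40 left.
Scale second at 16: fill all 40 — 0 left.
Total = 23×80 + 22×80 + 19×80 + 16×40 = 5760.

5760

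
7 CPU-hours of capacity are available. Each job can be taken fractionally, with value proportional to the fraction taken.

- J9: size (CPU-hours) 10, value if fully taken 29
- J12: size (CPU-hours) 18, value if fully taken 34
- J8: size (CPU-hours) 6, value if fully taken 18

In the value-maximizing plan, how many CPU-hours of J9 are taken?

1

Sort by value density: J8 18/6≈3, J9 29/10≈2.9, J12 34/18≈1.89.
J8: take in full, 6 CPU-hours for value 18 — 1 left.
1 CPU-hours left: a 1/10 share of J9 gives 29×1/10 = 2.9.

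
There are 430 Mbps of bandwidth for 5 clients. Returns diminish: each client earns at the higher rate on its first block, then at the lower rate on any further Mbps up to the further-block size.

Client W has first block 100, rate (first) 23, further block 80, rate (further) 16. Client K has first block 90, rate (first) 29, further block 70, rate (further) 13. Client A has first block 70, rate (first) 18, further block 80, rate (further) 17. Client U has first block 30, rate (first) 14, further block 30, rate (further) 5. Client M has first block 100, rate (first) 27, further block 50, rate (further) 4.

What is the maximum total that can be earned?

Order all 10 blocks by rate: Client K/T1 29 > Client M/T1 27 > Client W/T1 23 > Client A/T1 18 > Client A/T2 17 > Client W/T2 16 > Client U/T1 14 > Client K/T2 13 > Client U/T2 5 > Client M/T2 4.
Fill Client K T1 block (90 at 29) ; 340 left.
Client M T1 at 27: fill all 100 ; 240 left.
Client W/T1 (23): +100 ; 140 left.
Client A/T1 (18): +70 ; 70 left.
Client A/T2: +70 of 80 at 17; pool empty.
Total = 29×90 + 27×100 + 23×100 + 18×70 + 17×70 = 10060.

10060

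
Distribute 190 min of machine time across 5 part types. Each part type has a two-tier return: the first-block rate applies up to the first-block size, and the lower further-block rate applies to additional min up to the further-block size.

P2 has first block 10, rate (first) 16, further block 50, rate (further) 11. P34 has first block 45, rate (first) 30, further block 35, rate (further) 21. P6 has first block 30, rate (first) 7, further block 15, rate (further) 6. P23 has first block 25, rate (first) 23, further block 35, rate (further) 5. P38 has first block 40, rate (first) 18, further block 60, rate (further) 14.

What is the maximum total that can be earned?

4030

Rank every tier by rate: P34/tier1 30 > P23/tier1 23 > P34/tier2 21 > P38/tier1 18 > P2/tier1 16 > P38/tier2 14 > P2/tier2 11 > P6/tier1 7 > P6/tier2 6 > P23/tier2 5.
P34 tier1 at 30: fill all 45 → 145 left.
P23/tier1 (23): +25 → 120 left.
P34/tier2 (21): +35 → 85 left.
P38/tier1 (18): +40 → 45 left.
P2 tier1 at 16: fill all 10 → 35 left.
P38/tier2: +35 of 60 at 14; pool empty.
Total = 30×45 + 23×25 + 21×35 + 18×40 + 16×10 + 14×35 = 4030.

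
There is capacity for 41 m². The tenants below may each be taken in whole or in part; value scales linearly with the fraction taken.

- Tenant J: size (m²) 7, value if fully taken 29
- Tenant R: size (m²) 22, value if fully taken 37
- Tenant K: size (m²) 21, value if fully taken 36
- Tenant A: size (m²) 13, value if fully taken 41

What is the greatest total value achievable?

106

Best value per unit of size first: Tenant J 29/7≈4.14, Tenant A 41/13≈3.15, Tenant K 36/21≈1.71, Tenant R 37/22≈1.68.
Take all of Tenant J (7 m², value 29) — 34 m² left.
All 13 m² of Tenant A fit (value 41) — 21 remain.
Take all of Tenant K (21 m², value 36) — 0 m² left.
Total value = 106.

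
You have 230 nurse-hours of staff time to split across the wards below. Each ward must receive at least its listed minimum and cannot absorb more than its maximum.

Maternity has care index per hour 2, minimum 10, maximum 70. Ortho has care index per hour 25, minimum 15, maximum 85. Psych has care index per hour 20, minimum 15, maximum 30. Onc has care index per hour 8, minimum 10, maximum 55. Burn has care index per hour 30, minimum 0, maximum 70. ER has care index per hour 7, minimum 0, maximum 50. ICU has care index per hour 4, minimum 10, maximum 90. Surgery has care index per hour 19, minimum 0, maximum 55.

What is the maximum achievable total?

5250

Meeting every minimum uses 10+15+15+10+0+0+10+0 = 60 nurse-hours, leaving 170.
Order the wards by care index per hour: Burn 30 > Ortho 25 > Psych 20 > Surgery 19 > Onc 8 > ER 7 > ICU 4 > Maternity 2.
Burn: +70 to 70 (cap) — 100 left.
Give Ortho 70 more to hit its cap of 85 — 30 left.
Psych: +15 to 30 (cap) — 15 left.
Surgery: +15 (room for 55) → 15. Pool exhausted.
Total = 2×10 + 25×85 + 20×30 + 8×10 + 30×70 + 4×10 + 19×15 = 5250.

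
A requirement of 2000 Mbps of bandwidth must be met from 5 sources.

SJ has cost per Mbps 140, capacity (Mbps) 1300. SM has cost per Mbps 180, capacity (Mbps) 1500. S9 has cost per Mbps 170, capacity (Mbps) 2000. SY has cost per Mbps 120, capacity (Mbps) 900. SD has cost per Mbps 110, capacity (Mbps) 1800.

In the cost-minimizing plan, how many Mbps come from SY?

Use sources in increasing cost order.
SD at 110: take all 1800 Mbps → 200 still needed.
Take 200 from SY at 120 to finish.
SJ, S9, SM: unused.

200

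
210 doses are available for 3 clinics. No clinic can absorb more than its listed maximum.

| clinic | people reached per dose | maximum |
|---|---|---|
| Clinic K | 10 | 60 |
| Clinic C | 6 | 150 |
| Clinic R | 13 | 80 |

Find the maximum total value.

2060

Rank by people reached per dose: Clinic R 13 > Clinic K 10 > Clinic C 6.
Give Clinic R 80 to hit its cap of 80 — 130 left.
Give Clinic K 60 to hit its cap of 60 — 70 left.
Only 70 left; Clinic C takes them to reach 70.
Total = 10×60 + 6×70 + 13×80 = 2060.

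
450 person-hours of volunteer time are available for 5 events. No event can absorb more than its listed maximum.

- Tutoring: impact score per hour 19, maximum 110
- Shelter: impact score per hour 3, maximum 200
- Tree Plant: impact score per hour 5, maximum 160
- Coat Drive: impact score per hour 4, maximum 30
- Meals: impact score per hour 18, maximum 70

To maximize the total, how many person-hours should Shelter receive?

Highest impact score per hour first: Tutoring 19 > Meals 18 > Tree Plant 5 > Coat Drive 4 > Shelter 3.
Tutoring: +110 to 110 (cap) ; 340 left.
Meals: +70 to 70 (cap) ; 270 left.
Tree Plant: +160 to 160 (cap) ; 110 left.
Coat Drive takes 30 to reach its cap of 30 ; 80 left.
Shelter has room for 200 but only 80 remain, so it gets 80.

80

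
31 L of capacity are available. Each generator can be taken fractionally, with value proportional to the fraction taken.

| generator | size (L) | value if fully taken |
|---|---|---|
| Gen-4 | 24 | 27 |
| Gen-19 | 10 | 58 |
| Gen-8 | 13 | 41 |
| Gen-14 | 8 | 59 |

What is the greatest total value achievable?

Best value per unit of size first: Gen-14 59/8≈7.38, Gen-19 58/10≈5.8, Gen-8 41/13≈3.15, Gen-4 27/24≈1.12.
All 8 L of Gen-14 fit (value 59) — 23 remain.
All 10 L of Gen-19 fit (value 58) — 13 remain.
All 13 L of Gen-8 fit (value 41) — 0 remain.
Total value = 158.

158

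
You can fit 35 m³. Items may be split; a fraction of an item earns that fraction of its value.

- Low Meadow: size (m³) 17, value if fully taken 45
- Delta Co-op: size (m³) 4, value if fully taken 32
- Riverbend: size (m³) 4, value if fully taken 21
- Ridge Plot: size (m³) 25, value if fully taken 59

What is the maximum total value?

121.6

Rank by value-to-size ratio: Delta Co-op 32/4≈8, Riverbend 21/4≈5.25, Low Meadow 45/17≈2.65, Ridge Plot 59/25≈2.36.
All 4 m³ of Delta Co-op fit (value 32) — 31 remain.
Take all of Riverbend (4 m³, value 21) — 27 m³ left.
All 17 m³ of Low Meadow fit (value 45) — 10 remain.
Only 10 m³ remain; take 10/25 of Ridge Plot for value 59×10/25 = 23.6.
Total value = 121.6.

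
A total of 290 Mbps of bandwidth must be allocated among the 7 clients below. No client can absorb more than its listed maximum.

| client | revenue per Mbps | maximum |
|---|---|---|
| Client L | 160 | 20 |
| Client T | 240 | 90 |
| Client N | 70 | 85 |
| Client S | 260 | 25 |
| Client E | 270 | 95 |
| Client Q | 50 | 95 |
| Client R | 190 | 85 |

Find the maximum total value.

68950

Highest revenue per Mbps first: Client E 270 > Client S 260 > Client T 240 > Client R 190 > Client L 160 > Client N 70 > Client Q 50.
Client E takes 95 to reach its cap of 95 ; 195 left.
Client S: +25 to 25 (cap) ; 170 left.
Client T takes 90 to reach its cap of 90 ; 80 left.
Client R: +80 (room for 85) → 80. Pool exhausted.
Total = 240×90 + 260×25 + 270×95 + 190×80 = 68950.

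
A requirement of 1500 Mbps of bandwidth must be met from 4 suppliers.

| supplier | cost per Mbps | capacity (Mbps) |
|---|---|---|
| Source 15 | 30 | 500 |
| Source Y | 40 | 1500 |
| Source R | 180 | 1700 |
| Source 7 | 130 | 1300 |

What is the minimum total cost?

55000

Use suppliers in increasing cost order.
Source 15 (30): use full 500 ; 1000 Mbps to go.
Source Y (40): take the remaining 1000 ; done.
Source 7, Source R: unused.
Cost = 500×30 + 1000×40 = 55000.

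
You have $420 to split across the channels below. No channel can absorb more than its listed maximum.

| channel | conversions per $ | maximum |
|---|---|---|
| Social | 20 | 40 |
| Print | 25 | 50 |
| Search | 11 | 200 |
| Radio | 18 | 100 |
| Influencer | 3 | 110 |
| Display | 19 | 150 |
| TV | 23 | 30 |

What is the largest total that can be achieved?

Order the channels by conversions per $: Print 25 > TV 23 > Social 20 > Display 19 > Radio 18 > Search 11 > Influencer 3.
Give Print 50 to hit its cap of 50 ; 370 left.
TV: +30 to 30 (cap) ; 340 left.
Social: +40 to 40 (cap) ; 300 left.
Display takes 150 to reach its cap of 150 ; 150 left.
Give Radio 100 to hit its cap of 100 ; 50 left.
Only 50 left; Search takes them to reach 50.
Total = 20×40 + 25×50 + 11×50 + 18×100 + 19×150 + 23×30 = 7940.

7940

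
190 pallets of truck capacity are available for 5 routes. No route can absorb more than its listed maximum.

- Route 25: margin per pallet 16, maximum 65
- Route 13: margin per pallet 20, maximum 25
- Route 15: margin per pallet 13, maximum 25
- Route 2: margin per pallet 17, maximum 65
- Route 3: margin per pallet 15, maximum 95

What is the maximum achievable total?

Highest margin per pallet first: Route 13 20 > Route 2 17 > Route 25 16 > Route 3 15 > Route 15 13.
Give Route 13 25 to hit its cap of 25 → 165 left.
Route 2 takes 65 to reach its cap of 65 → 100 left.
Route 25: +65 to 65 (cap) → 35 left.
Route 3: +35 (room for 95) → 35. Pool exhausted.
Total = 16×65 + 20×25 + 17×65 + 15×35 = 3170.

3170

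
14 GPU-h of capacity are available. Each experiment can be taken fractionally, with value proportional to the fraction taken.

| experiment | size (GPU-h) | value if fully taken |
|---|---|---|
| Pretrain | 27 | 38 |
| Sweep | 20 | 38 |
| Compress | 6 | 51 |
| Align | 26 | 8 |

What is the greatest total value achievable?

Best value per unit of size first: Compress 51/6≈8.5, Sweep 38/20≈1.9, Pretrain 38/27≈1.41, Align 8/26≈0.308.
Compress: take in full, 6 GPU-h for value 51 ; 8 left.
8 GPU-h left: a 8/20 share of Sweep gives 38×8/20 = 15.2.
Total value = 66.2.

66.2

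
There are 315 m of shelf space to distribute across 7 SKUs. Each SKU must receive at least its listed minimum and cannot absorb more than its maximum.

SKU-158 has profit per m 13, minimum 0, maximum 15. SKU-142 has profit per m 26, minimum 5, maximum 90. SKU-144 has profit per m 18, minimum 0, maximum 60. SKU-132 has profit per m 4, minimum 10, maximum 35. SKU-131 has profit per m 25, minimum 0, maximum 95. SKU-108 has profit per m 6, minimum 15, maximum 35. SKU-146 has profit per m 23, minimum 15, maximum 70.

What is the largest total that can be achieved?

Meeting every minimum uses 0+5+0+10+0+15+15 = 45 m, leaving 270.
Rank by profit per m: SKU-142 26 > SKU-131 25 > SKU-146 23 > SKU-144 18 > SKU-158 13 > SKU-108 6 > SKU-132 4.
SKU-142 takes 85 more to reach its cap of 90 ; 185 left.
Give SKU-131 95 more to hit its cap of 95 ; 90 left.
SKU-146: +55 to 70 (cap) ; 35 left.
SKU-144: +35 (room for 60) → 35. Pool exhausted.
Total = 26×90 + 18×35 + 4×10 + 25×95 + 6×15 + 23×70 = 7085.

7085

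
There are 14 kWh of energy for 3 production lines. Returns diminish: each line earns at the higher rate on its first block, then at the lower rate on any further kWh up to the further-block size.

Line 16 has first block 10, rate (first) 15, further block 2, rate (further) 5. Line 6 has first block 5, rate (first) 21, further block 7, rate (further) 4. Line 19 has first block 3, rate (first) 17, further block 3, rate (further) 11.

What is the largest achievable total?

Rank every tier by rate: Line 6/first 21 > Line 19/first 17 > Line 16/first 15 > Line 19/second 11 > Line 16/second 5 > Line 6/second 4.
Line 6 first at 21: fill all 5 ; 9 left.
Line 19/first (17): +3 ; 6 left.
Line 16/first: +6 of 10 at 15; pool empty.
Total = 21×5 + 17×3 + 15×6 = 246.

246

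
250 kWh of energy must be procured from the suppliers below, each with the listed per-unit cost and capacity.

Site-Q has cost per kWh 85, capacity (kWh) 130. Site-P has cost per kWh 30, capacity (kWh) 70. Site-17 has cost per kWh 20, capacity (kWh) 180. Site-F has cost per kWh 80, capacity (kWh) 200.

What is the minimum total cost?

Fill from the cheapest supplier first.
Site-17 (20): use full 180 — 70 kWh to go.
Site-P at 30: take all 70 kWh — 0 still needed.
Site-F, Site-Q: unused.
Cost = 180×20 + 70×30 = 5700.

5700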